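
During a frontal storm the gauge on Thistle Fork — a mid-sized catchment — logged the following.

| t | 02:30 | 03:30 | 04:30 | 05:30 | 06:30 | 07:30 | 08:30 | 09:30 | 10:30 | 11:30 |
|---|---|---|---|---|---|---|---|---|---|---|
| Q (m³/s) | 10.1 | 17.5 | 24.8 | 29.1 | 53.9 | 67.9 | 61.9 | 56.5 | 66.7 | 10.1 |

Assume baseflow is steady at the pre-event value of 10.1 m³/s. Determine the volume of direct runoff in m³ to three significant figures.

V ≈ 1.07 × 10^6 m³

Direct-runoff ordinates (Q − Q_b): 0.0, 7.4, 14.7, 19.0, 43.8, 57.8, 51.8, 46.4, 56.6, 0.0 m³/s.
ΣQ_DR = 297.5 m³/s.
With Δt = 1 h = 3600 s, V = ΣQ_DR · Δt = 297.5 × 3600 = 1.07 × 10^6 m³.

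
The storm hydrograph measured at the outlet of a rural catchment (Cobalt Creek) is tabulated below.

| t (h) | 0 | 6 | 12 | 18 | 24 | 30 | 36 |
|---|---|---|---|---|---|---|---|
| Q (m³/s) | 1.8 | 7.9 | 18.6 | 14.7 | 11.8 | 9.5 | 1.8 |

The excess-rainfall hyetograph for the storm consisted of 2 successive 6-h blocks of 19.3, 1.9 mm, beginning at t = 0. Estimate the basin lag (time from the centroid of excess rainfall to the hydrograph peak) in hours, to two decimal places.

t_L ≈ 8.46 h

Centroid of excess rainfall: t_c = Σ P_i·t̄_i / ΣP_i = 3.5377 h (block centres at 3, 9 h).
Hydrograph peak occurs at t = 12 h, so basin lag t_L = 12 − 3.5377 = 8.46 h.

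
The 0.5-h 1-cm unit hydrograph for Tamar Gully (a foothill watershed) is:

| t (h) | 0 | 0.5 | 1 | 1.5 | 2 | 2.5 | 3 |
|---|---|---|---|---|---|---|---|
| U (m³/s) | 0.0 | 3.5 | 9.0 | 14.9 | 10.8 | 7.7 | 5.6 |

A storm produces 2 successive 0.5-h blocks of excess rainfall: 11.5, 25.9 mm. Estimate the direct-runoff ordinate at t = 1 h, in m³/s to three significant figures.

Q ≈ 19.4 m³/s

By discrete convolution, Q_j = Σ (P_i / 10 mm) · U_{j−i}.
At t = 1 h (j=2): Q = (11.5/10)·9.0 + (25.9/10)·3.5 = 19.4 m³/s.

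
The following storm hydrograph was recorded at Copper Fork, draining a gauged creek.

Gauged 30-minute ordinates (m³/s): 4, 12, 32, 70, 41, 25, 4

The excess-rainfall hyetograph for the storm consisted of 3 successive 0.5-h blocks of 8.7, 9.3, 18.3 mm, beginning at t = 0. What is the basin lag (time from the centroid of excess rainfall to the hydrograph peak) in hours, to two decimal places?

Centroid of excess rainfall: t_c = Σ P_i·t̄_i / ΣP_i = 0.8822 h (block centres at 0.25, 0.75, 1.25 h).
Hydrograph peak occurs at t = 1.5 h, so basin lag t_L = 1.5 − 0.8822 = 0.62 h.

t_L ≈ 0.62 h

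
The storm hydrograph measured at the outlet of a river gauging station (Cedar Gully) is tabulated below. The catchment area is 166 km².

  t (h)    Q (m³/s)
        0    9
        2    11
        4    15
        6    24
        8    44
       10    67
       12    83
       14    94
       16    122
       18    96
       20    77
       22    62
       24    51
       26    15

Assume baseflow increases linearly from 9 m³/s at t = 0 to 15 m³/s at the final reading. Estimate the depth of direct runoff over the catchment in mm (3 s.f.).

Direct runoff: 0.00, 1.54, 5.08, 13.62, 33.15, 55.69, 71.23, 81.77, 109.31, 82.85, 63.38, 47.92, 36.46, 0.00 m³/s; ΣQ_DR = 602.0 m³/s.
V = ΣQ_DR · Δt = 602.0 × 7200 s = 4.334 × 10^6 m³.
Over A = 166 km², depth = V / A = 26.1 mm.

d ≈ 26.1 mm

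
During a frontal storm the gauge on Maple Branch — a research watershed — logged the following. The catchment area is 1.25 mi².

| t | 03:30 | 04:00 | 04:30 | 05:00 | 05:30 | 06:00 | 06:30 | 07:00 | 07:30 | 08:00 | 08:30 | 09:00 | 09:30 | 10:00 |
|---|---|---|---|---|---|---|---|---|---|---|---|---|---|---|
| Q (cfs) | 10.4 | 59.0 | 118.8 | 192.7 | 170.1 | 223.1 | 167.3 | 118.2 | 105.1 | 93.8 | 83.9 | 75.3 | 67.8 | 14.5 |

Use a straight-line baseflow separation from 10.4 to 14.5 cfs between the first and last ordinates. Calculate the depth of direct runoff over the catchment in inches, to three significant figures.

Direct runoff: 0.00, 48.28, 107.77, 181.35, 158.44, 211.12, 155.01, 105.59, 92.18, 80.56, 70.35, 61.43, 53.62, 0.00 cfs; ΣQ_DR = 1326 cfs.
V = ΣQ_DR · Δt = 1326 × 1800 s = 2.386 × 10^6 ft³.
Over A = 1.25 mi², depth = V / A = 0.822 in.

d ≈ 0.822 in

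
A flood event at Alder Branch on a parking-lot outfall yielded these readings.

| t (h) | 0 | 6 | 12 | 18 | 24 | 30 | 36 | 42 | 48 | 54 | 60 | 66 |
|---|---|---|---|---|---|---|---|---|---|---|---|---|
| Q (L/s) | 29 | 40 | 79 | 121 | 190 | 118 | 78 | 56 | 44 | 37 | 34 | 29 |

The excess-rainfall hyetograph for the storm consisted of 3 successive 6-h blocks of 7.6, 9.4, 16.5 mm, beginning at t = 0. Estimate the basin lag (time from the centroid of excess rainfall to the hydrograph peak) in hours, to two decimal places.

t_L ≈ 13.41 h

Centroid of excess rainfall: t_c = Σ P_i·t̄_i / ΣP_i = 10.5940 h (block centres at 3, 9, 15 h).
Hydrograph peak occurs at t = 24 h, so basin lag t_L = 24 − 10.5940 = 13.41 h.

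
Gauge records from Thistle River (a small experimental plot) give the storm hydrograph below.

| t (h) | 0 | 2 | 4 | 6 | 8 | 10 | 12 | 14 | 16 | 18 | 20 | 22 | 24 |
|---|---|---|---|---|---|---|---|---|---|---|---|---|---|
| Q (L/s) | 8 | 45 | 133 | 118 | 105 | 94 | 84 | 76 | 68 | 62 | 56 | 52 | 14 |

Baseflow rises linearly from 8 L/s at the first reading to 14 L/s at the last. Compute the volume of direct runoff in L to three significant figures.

V ≈ 5.56 × 10^6 L

Direct-runoff ordinates (Q − Q_b): 0.00, 36.50, 124.00, 108.50, 95.00, 83.50, 73.00, 64.50, 56.00, 49.50, 43.00, 38.50, 0.00 L/s.
ΣQ_DR = 772.0 L/s.
With Δt = 2 h = 7200 s, V = ΣQ_DR · Δt = 772.0 × 7200 = 5.56 × 10^6 L.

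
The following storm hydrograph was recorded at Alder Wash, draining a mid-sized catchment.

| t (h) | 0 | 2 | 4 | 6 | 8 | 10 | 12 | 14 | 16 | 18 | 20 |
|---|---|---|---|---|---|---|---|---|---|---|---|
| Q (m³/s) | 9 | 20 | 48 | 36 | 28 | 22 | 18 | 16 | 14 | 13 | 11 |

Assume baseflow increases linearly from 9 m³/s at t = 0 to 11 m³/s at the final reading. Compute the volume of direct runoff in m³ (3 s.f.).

Direct-runoff ordinates (Q − Q_b): 0.00, 10.80, 38.60, 26.40, 18.20, 12.00, 7.80, 5.60, 3.40, 2.20, 0.00 m³/s.
ΣQ_DR = 125.0 m³/s.
With Δt = 2 h = 7200 s, V = ΣQ_DR · Δt = 125.0 × 7200 = 9.00 × 10^5 m³.

V ≈ 9.00 × 10^5 m³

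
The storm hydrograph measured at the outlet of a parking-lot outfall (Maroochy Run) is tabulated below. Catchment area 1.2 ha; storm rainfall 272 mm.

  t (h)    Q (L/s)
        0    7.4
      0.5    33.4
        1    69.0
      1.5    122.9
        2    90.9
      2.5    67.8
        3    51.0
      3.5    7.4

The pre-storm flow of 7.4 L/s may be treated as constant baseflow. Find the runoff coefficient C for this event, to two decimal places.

ΣQ_DR = 390.6 L/s; V = ΣQ_DR·Δt = 7.031 × 10^5 L.
Runoff depth d = V / A = 58.59 mm.
C = d / P = 58.59 / 272 = 0.22.

C ≈ 0.22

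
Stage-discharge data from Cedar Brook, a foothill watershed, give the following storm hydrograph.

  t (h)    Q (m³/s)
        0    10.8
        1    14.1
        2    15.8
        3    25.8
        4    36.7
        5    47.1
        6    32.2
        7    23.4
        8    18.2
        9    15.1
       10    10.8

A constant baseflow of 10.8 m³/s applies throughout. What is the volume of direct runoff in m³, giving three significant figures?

V ≈ 4.72 × 10^5 m³

Direct-runoff ordinates (Q − Q_b): 0.0, 3.3, 5.0, 15.0, 25.9, 36.3, 21.4, 12.6, 7.4, 4.3, 0.0 m³/s.
ΣQ_DR = 131.2 m³/s.
With Δt = 1 h = 3600 s, V = ΣQ_DR · Δt = 131.2 × 3600 = 4.72 × 10^5 m³.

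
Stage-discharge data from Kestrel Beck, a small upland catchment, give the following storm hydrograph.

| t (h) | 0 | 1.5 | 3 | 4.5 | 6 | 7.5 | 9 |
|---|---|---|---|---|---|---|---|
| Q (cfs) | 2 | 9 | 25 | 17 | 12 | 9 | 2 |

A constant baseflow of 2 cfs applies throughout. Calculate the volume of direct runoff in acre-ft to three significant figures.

Direct-runoff ordinates (Q − Q_b): 0.0, 7.0, 23.0, 15.0, 10.0, 7.0, 0.0 cfs.
ΣQ_DR = 62.00 cfs.
With Δt = 1.5 h = 5400 s, V = ΣQ_DR · Δt = 62.00 × 5400 = 3.35 × 10^5 ft³ = 7.69 acre-ft.

V ≈ 7.69 acre-ft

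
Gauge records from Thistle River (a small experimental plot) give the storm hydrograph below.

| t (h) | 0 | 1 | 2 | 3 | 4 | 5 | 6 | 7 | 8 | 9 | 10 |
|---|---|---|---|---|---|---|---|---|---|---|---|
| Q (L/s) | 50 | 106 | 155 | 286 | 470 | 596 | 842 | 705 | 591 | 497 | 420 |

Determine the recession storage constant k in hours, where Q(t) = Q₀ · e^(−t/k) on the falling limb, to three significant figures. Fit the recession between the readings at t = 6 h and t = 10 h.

k ≈ 5.75 h

On the falling limb, Q drops from 842 to 420 L/s between t = 6 h and t = 10 h (Δt = 4 h).
k = −Δt / ln(Q₂/Q₁) = −4 / ln(420/842) = 5.75 h.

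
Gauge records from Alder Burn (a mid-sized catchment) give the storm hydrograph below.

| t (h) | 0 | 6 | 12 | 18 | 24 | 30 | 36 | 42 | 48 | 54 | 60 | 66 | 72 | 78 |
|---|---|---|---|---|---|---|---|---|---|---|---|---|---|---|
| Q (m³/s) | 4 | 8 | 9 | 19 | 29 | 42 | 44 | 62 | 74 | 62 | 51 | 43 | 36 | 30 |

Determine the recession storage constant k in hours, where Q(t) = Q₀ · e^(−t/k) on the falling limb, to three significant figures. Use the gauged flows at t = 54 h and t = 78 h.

k ≈ 33.1 h

On the falling limb, Q drops from 62 to 30 m³/s between t = 54 h and t = 78 h (Δt = 24 h).
k = −Δt / ln(Q₂/Q₁) = −24 / ln(30/62) = 33.1 h.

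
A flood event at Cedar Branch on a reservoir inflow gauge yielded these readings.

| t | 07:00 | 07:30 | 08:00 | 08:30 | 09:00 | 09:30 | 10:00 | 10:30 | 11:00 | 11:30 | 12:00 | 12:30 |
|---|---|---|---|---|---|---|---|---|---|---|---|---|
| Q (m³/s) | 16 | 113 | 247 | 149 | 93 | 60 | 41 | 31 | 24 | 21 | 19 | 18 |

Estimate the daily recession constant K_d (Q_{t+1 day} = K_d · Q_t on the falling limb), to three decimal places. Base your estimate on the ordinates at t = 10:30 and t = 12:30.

K_d ≈ 0.001

Between t = 10:30 and t = 12:30 the flow falls from 31 to 18 m³/s over 4×0.5 h = 2 h.
Per-interval ratio K = (18/31)^(1/4) = 0.8729; K_d = K^(24/0.5) = 0.001.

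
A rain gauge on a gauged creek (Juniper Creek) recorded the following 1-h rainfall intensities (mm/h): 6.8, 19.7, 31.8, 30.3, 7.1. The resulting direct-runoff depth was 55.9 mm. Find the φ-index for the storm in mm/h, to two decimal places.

φ ≈ 8.63 mm/h

Only the 3 blocks with intensity above φ contribute runoff: 19.7, 31.8, 30.3 mm/h.
Σ(I−φ)·Δt = d  ⇒  (19.7+31.8+30.3 − 3φ)·1 = 55.9
φ = (81.80 − 55.9/1) / 3 = 8.63 mm/h.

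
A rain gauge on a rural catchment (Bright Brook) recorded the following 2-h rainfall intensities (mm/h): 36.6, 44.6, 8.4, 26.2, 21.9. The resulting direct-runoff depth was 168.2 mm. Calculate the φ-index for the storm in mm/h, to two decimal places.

Only the 4 blocks with intensity above φ contribute runoff: 36.6, 44.6, 26.2, 21.9 mm/h.
Σ(I−φ)·Δt = d  ⇒  (36.6+44.6+26.2+21.9 − 4φ)·2 = 168.2
φ = (129.3 − 168.2/2) / 4 = 11.30 mm/h.

φ ≈ 11.30 mm/h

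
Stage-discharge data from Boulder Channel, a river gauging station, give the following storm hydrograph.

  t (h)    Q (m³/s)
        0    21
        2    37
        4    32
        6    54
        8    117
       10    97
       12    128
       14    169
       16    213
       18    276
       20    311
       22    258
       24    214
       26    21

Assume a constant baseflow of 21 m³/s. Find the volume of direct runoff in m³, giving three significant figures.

V ≈ 1.19 × 10^7 m³

Direct-runoff ordinates (Q − Q_b): 0.0, 16.0, 11.0, 33.0, 96.0, 76.0, 107.0, 148.0, 192.0, 255.0, 290.0, 237.0, 193.0, 0.0 m³/s.
ΣQ_DR = 1654 m³/s.
With Δt = 2 h = 7200 s, V = ΣQ_DR · Δt = 1654 × 7200 = 1.19 × 10^7 m³.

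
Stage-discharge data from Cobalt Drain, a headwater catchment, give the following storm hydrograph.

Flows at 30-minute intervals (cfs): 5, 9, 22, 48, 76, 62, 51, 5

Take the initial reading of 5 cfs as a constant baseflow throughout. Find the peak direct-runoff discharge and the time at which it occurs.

Subtracting baseflow gives direct-runoff ordinates: 0.0, 4.0, 17.0, 43.0, 71.0, 57.0, 46.0, 0.0 cfs.
The maximum is 71.0 cfs, occurring at the reading for t = 2 h.

Q_p = 71.0 cfs at t = 2 h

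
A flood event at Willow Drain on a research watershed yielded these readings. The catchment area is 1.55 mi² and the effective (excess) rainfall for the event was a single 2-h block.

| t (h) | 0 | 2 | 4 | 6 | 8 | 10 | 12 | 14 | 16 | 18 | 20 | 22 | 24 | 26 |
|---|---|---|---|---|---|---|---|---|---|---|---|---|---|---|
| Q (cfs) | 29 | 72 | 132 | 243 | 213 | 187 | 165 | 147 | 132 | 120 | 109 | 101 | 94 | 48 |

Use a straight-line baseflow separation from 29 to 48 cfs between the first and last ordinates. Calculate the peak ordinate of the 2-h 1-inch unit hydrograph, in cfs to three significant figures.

Direct runoff: 0.00, 41.54, 100.08, 209.62, 178.15, 150.69, 127.23, 107.77, 91.31, 77.85, 65.38, 55.92, 47.46, 0.00 cfs; ΣQ_DR = 1253 cfs, peak = 209.62 cfs.
Runoff depth d = ΣQ_DR·Δt / A = 1253 × 7200 / (1.55 mi²) = 2.505 in.
The 1-inch UH is the DRH scaled by (1 in)/d, so U_p = 209.62 × 1/2.505 = 83.7 cfs.

U_p ≈ 83.7 cfs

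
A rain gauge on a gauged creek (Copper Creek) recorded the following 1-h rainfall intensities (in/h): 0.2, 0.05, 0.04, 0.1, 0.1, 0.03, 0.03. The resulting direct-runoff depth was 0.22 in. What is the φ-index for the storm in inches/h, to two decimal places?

Only the 3 blocks with intensity above φ contribute runoff: 0.2, 0.1, 0.1 in/h.
Σ(I−φ)·Δt = d  ⇒  (0.2+0.1+0.1 − 3φ)·1 = 0.22
φ = (0.4000 − 0.22/1) / 3 = 0.06 in/h.

φ ≈ 0.06 in/h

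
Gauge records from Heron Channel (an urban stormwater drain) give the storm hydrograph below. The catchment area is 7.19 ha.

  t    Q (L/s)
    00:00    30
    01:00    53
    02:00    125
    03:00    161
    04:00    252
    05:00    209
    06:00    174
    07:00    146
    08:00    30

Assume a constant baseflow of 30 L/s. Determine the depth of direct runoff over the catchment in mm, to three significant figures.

Direct runoff: 0.0, 23.0, 95.0, 131.0, 222.0, 179.0, 144.0, 116.0, 0.0 L/s; ΣQ_DR = 910.0 L/s.
V = ΣQ_DR · Δt = 910.0 × 3600 s = 3.276 × 10^6 L.
Over A = 7.19 ha, depth = V / A = 45.6 mm.

d ≈ 45.6 mm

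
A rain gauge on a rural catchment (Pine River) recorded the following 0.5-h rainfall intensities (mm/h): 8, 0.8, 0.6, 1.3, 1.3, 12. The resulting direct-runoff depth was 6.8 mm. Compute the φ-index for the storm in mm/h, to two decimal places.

Only the 2 blocks with intensity above φ contribute runoff: 8, 12 mm/h.
Σ(I−φ)·Δt = d  ⇒  (8+12 − 2φ)·0.5 = 6.8
φ = (20.00 − 6.8/0.5) / 2 = 3.20 mm/h.

φ ≈ 3.20 mm/h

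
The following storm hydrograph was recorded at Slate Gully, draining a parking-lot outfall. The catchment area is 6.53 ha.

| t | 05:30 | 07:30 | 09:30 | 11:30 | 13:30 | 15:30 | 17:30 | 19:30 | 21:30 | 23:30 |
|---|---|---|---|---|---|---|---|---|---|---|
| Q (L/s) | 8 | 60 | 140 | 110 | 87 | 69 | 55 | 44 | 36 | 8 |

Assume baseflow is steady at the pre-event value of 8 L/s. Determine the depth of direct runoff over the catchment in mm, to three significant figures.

Direct runoff: 0.0, 52.0, 132.0, 102.0, 79.0, 61.0, 47.0, 36.0, 28.0, 0.0 L/s; ΣQ_DR = 537.0 L/s.
V = ΣQ_DR · Δt = 537.0 × 7200 s = 3.866 × 10^6 L.
Over A = 6.53 ha, depth = V / A = 59.2 mm.

d ≈ 59.2 mm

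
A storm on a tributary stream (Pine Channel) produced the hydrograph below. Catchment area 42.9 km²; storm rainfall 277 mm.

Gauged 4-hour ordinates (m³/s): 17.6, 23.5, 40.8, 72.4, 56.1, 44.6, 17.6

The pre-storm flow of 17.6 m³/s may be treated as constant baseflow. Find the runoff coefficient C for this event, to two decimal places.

C ≈ 0.18

ΣQ_DR = 149.4 m³/s; V = ΣQ_DR·Δt = 2.151 × 10^6 m³.
Runoff depth d = V / A = 50.15 mm.
C = d / P = 50.15 / 277 = 0.18.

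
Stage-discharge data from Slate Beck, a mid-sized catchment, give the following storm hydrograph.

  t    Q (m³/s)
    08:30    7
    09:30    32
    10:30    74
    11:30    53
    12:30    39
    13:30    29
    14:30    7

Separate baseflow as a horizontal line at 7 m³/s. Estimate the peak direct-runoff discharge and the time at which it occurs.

Subtracting baseflow gives direct-runoff ordinates: 0.0, 25.0, 67.0, 46.0, 32.0, 22.0, 0.0 m³/s.
The maximum is 67.0 m³/s, occurring at the reading for t = 10:30.

Q_p = 67.0 m³/s at t = 10:30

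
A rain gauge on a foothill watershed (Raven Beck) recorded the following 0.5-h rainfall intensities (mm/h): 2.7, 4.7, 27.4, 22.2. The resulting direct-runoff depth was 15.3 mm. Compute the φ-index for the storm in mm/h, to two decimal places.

φ ≈ 9.50 mm/h

Only the 2 blocks with intensity above φ contribute runoff: 27.4, 22.2 mm/h.
Σ(I−φ)·Δt = d  ⇒  (27.4+22.2 − 2φ)·0.5 = 15.3
φ = (49.60 − 15.3/0.5) / 2 = 9.50 mm/h.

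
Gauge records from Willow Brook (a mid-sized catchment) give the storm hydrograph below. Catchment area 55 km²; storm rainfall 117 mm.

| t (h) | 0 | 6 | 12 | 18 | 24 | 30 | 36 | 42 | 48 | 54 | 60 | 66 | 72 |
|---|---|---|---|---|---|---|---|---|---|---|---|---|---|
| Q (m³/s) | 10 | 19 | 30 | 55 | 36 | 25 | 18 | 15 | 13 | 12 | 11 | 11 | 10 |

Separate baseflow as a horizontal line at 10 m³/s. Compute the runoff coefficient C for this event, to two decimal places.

C ≈ 0.45

ΣQ_DR = 135.0 m³/s; V = ΣQ_DR·Δt = 2.916 × 10^6 m³.
Runoff depth d = V / A = 53.02 mm.
C = d / P = 53.02 / 117 = 0.45.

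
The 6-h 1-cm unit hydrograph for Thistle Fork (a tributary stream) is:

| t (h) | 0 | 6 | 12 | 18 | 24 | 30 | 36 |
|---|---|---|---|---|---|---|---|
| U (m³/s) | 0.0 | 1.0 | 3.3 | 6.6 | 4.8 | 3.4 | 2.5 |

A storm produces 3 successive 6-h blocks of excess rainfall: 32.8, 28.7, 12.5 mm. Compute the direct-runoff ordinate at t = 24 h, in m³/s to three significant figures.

By discrete convolution, Q_j = Σ (P_i / 10 mm) · U_{j−i}.
At t = 24 h (j=4): Q = (32.8/10)·4.8 + (28.7/10)·6.6 + (12.5/10)·3.3 = 38.8 m³/s.

Q ≈ 38.8 m³/s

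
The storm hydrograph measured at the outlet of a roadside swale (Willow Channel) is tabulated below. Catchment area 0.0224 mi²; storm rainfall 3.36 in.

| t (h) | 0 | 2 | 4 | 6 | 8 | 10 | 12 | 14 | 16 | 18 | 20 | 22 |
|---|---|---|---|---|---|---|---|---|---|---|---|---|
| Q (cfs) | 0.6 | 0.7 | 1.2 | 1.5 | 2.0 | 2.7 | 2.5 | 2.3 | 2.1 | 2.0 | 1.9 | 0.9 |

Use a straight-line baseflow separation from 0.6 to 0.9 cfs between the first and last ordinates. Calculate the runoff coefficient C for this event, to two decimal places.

C ≈ 0.47

ΣQ_DR = 11.40 cfs; V = ΣQ_DR·Δt = 82080 ft³.
Runoff depth d = V / A = 1.577 in.
C = d / P = 1.577 / 3.36 = 0.47.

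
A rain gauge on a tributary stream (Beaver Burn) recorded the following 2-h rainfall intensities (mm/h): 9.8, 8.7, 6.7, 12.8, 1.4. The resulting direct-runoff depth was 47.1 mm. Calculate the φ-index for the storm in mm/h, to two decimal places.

Only the 4 blocks with intensity above φ contribute runoff: 9.8, 8.7, 6.7, 12.8 mm/h.
Σ(I−φ)·Δt = d  ⇒  (9.8+8.7+6.7+12.8 − 4φ)·2 = 47.1
φ = (38.00 − 47.1/2) / 4 = 3.61 mm/h.

φ ≈ 3.61 mm/h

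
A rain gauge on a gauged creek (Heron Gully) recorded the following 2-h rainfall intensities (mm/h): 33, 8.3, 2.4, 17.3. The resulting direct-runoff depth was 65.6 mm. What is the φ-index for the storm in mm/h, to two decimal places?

φ ≈ 8.75 mm/h

Only the 2 blocks with intensity above φ contribute runoff: 33, 17.3 mm/h.
Σ(I−φ)·Δt = d  ⇒  (33+17.3 − 2φ)·2 = 65.6
φ = (50.30 − 65.6/2) / 2 = 8.75 mm/h.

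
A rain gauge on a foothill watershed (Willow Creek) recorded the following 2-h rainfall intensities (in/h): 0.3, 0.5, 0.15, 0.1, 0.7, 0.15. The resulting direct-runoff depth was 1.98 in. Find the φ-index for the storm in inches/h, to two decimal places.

Only the 3 blocks with intensity above φ contribute runoff: 0.3, 0.5, 0.7 in/h.
Σ(I−φ)·Δt = d  ⇒  (0.3+0.5+0.7 − 3φ)·2 = 1.98
φ = (1.500 − 1.98/2) / 3 = 0.17 in/h.

φ ≈ 0.17 in/h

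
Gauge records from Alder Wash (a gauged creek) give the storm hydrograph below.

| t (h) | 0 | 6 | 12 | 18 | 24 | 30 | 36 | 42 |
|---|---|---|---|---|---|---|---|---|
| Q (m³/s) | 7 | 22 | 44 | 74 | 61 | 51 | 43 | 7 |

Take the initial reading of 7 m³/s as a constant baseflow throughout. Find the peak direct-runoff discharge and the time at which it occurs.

Subtracting baseflow gives direct-runoff ordinates: 0.0, 15.0, 37.0, 67.0, 54.0, 44.0, 36.0, 0.0 m³/s.
The maximum is 67.0 m³/s, occurring at the reading for t = 18 h.

Q_p = 67.0 m³/s at t = 18 h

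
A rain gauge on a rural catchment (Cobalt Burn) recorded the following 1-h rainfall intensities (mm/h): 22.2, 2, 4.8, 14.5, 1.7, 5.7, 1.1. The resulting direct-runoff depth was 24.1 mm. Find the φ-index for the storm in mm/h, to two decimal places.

Only the 2 blocks with intensity above φ contribute runoff: 22.2, 14.5 mm/h.
Σ(I−φ)·Δt = d  ⇒  (22.2+14.5 − 2φ)·1 = 24.1
φ = (36.70 − 24.1/1) / 2 = 6.30 mm/h.

φ ≈ 6.30 mm/h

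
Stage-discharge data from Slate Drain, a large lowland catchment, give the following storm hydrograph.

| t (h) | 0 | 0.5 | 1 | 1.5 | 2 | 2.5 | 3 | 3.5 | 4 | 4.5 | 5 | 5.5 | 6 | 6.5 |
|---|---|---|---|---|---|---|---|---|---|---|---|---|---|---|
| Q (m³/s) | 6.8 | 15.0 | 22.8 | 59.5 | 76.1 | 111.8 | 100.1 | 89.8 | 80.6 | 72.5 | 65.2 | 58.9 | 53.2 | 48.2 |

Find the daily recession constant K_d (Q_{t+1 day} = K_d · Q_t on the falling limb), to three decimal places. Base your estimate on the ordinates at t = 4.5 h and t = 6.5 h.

K_d ≈ 0.007

Between t = 4.5 h and t = 6.5 h the flow falls from 72.5 to 48.2 m³/s over 4×0.5 h = 2 h.
Per-interval ratio K = (48.2/72.5)^(1/4) = 0.9030; K_d = K^(24/0.5) = 0.007.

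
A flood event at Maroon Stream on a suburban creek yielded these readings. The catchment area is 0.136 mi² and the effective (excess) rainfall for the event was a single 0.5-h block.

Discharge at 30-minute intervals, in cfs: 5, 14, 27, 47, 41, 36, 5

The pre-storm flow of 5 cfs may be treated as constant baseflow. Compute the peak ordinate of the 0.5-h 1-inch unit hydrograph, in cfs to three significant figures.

U_p ≈ 52.7 cfs

Direct runoff: 0.0, 9.0, 22.0, 42.0, 36.0, 31.0, 0.0 cfs; ΣQ_DR = 140.0 cfs, peak = 42.0 cfs.
Runoff depth d = ΣQ_DR·Δt / A = 140.0 × 1800 / (0.136 mi²) = 0.7976 in.
The 1-inch UH is the DRH scaled by (1 in)/d, so U_p = 42.0 × 1/0.7976 = 52.7 cfs.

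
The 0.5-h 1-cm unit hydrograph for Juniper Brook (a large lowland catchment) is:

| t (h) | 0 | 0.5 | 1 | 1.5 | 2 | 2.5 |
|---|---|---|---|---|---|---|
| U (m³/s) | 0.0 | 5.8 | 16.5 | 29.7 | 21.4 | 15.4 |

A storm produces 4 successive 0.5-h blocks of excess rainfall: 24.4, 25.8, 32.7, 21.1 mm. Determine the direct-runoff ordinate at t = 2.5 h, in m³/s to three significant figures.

By discrete convolution, Q_j = Σ (P_i / 10 mm) · U_{j−i}.
At t = 2.5 h (j=5): Q = (24.4/10)·15.4 + (25.8/10)·21.4 + (32.7/10)·29.7 + (21.1/10)·16.5 = 225 m³/s.

Q ≈ 225 m³/s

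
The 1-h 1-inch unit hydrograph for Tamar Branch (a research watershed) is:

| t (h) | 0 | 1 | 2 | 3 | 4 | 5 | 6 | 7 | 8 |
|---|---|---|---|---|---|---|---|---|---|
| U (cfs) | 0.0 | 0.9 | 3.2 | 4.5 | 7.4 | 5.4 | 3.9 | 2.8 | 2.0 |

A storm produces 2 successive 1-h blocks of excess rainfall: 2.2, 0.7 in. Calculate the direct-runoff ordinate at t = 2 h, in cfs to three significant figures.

By discrete convolution, Q_j = Σ (P_i / 1 in) · U_{j−i}.
At t = 2 h (j=2): Q = (2.2/1)·3.2 + (0.7/1)·0.9 = 7.67 cfs.

Q ≈ 7.67 cfs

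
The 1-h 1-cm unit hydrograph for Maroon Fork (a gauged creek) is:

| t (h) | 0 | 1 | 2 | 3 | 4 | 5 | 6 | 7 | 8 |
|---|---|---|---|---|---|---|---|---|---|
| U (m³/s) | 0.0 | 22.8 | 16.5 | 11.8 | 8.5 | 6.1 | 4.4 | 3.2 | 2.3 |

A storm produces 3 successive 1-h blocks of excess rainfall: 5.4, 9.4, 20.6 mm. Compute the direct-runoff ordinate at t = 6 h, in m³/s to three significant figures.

By discrete convolution, Q_j = Σ (P_i / 10 mm) · U_{j−i}.
At t = 6 h (j=6): Q = (5.4/10)·4.4 + (9.4/10)·6.1 + (20.6/10)·8.5 = 25.6 m³/s.

Q ≈ 25.6 m³/s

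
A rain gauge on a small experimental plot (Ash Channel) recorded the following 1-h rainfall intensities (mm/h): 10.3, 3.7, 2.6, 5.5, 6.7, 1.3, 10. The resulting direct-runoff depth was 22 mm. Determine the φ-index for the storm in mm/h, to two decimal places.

Only the 5 blocks with intensity above φ contribute runoff: 10.3, 3.7, 5.5, 6.7, 10 mm/h.
Σ(I−φ)·Δt = d  ⇒  (10.3+3.7+5.5+6.7+10 − 5φ)·1 = 22
φ = (36.20 − 22/1) / 5 = 2.84 mm/h.

φ ≈ 2.84 mm/h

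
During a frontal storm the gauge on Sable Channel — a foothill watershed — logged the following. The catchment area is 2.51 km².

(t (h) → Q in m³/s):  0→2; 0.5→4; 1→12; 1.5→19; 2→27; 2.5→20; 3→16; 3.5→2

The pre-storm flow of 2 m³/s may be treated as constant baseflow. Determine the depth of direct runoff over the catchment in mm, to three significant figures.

Direct runoff: 0.0, 2.0, 10.0, 17.0, 25.0, 18.0, 14.0, 0.0 m³/s; ΣQ_DR = 86.00 m³/s.
V = ΣQ_DR · Δt = 86.00 × 1800 s = 1.548 × 10^5 m³.
Over A = 2.51 km², depth = V / A = 61.7 mm.

d ≈ 61.7 mm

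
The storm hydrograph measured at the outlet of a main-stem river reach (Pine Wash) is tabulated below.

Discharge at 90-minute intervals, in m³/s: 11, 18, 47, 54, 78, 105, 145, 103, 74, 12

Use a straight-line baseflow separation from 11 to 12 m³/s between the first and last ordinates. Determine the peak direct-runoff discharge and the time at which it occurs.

Q_p = 133.33 m³/s at t = 9 h

Subtracting baseflow gives direct-runoff ordinates: 0.00, 6.89, 35.78, 42.67, 66.56, 93.44, 133.33, 91.22, 62.11, 0.00 m³/s.
The maximum is 133.33 m³/s, occurring at the reading for t = 9 h.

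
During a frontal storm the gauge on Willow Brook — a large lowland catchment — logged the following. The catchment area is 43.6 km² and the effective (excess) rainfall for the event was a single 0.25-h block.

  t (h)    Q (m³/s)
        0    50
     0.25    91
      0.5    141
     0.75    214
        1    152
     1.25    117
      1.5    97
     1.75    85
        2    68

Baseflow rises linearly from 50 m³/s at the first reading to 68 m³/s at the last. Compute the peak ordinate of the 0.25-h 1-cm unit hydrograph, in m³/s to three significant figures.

Direct runoff: 0.00, 38.75, 86.50, 157.25, 93.00, 55.75, 33.50, 19.25, 0.00 m³/s; ΣQ_DR = 484.0 m³/s, peak = 157.25 m³/s.
Runoff depth d = ΣQ_DR·Δt / A = 484.0 × 900 / (43.6 km²) = 9.991 mm.
The 1-cm UH is the DRH scaled by (10 mm)/d, so U_p = 157.25 × 10/9.991 = 157 m³/s.

U_p ≈ 157 m³/s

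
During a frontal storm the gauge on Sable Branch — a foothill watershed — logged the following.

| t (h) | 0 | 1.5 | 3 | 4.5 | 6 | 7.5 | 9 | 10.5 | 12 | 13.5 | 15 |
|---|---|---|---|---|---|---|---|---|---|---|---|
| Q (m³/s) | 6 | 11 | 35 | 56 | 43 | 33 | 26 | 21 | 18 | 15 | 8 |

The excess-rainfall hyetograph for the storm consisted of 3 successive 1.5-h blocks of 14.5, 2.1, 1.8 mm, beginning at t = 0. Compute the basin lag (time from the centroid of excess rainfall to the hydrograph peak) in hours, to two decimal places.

Centroid of excess rainfall: t_c = Σ P_i·t̄_i / ΣP_i = 1.2147 h (block centres at 0.75, 2.25, 3.75 h).
Hydrograph peak occurs at t = 4.5 h, so basin lag t_L = 4.5 − 1.2147 = 3.29 h.

t_L ≈ 3.29 h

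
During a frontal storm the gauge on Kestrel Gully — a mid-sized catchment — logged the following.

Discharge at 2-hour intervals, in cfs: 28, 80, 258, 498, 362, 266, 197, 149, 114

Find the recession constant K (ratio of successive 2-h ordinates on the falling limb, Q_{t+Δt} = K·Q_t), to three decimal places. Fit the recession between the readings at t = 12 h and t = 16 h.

K ≈ 0.761

Using the recession-limb readings at t = 12 h and t = 16 h: Q falls from 197 to 114 cfs over 2 intervals.
K = (Q₂/Q₁)^(1/2) = (114/197)^(1/2) = 0.761.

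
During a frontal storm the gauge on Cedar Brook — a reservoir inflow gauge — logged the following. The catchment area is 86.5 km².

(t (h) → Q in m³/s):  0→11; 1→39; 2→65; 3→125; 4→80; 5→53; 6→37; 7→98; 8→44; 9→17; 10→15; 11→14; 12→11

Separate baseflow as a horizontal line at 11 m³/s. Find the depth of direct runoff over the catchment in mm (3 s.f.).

Direct runoff: 0.0, 28.0, 54.0, 114.0, 69.0, 42.0, 26.0, 87.0, 33.0, 6.0, 4.0, 3.0, 0.0 m³/s; ΣQ_DR = 466.0 m³/s.
V = ΣQ_DR · Δt = 466.0 × 3600 s = 1.678 × 10^6 m³.
Over A = 86.5 km², depth = V / A = 19.4 mm.

d ≈ 19.4 mm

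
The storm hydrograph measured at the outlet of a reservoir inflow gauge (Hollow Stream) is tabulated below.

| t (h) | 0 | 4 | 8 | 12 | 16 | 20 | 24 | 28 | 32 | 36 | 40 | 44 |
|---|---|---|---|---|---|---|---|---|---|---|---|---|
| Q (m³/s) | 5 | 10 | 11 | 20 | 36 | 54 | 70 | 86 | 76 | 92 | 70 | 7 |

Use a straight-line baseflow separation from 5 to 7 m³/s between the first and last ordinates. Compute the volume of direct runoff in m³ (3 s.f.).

Direct-runoff ordinates (Q − Q_b): 0.00, 4.82, 5.64, 14.45, 30.27, 48.09, 63.91, 79.73, 69.55, 85.36, 63.18, 0.00 m³/s.
ΣQ_DR = 465.0 m³/s.
With Δt = 4 h = 14400 s, V = ΣQ_DR · Δt = 465.0 × 14400 = 6.70 × 10^6 m³.

V ≈ 6.70 × 10^6 m³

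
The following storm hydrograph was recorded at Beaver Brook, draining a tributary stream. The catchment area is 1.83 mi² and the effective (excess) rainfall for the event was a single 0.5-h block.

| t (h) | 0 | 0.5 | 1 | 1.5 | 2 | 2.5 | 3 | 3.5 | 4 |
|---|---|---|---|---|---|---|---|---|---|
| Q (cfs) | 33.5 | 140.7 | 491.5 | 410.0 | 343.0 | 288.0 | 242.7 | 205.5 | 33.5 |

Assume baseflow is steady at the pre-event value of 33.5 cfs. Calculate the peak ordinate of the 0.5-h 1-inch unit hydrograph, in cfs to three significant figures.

U_p ≈ 573 cfs

Direct runoff: 0.0, 107.2, 458.0, 376.5, 309.5, 254.5, 209.2, 172.0, 0.0 cfs; ΣQ_DR = 1887 cfs, peak = 458.0 cfs.
Runoff depth d = ΣQ_DR·Δt / A = 1887 × 1800 / (1.83 mi²) = 0.7989 in.
The 1-inch UH is the DRH scaled by (1 in)/d, so U_p = 458.0 × 1/0.7989 = 573 cfs.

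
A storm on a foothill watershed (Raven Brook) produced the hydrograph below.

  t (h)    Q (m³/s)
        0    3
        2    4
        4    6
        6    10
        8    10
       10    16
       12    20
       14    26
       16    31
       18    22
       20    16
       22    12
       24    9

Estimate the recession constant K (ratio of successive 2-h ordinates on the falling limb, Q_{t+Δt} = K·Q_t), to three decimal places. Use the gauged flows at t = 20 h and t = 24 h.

K ≈ 0.750

Using the recession-limb readings at t = 20 h and t = 24 h: Q falls from 16 to 9 m³/s over 2 intervals.
K = (Q₂/Q₁)^(1/2) = (9/16)^(1/2) = 0.750.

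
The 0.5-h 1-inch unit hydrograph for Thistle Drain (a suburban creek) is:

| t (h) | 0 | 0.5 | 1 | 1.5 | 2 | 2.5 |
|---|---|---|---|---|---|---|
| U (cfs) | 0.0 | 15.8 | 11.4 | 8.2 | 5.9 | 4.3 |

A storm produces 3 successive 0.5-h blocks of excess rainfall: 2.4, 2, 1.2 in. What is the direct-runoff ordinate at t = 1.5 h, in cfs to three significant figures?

By discrete convolution, Q_j = Σ (P_i / 1 in) · U_{j−i}.
At t = 1.5 h (j=3): Q = (2.4/1)·8.2 + (2/1)·11.4 + (1.2/1)·15.8 = 61.4 cfs.

Q ≈ 61.4 cfs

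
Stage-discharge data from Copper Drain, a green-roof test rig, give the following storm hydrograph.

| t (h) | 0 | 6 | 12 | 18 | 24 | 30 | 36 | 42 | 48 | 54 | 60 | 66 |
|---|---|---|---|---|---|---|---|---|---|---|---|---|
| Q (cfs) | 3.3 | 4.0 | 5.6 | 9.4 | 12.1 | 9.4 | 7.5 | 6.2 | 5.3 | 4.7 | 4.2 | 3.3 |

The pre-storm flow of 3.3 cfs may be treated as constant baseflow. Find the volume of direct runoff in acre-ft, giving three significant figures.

V ≈ 17.6 acre-ft

Direct-runoff ordinates (Q − Q_b): 0.0, 0.7, 2.3, 6.1, 8.8, 6.1, 4.2, 2.9, 2.0, 1.4, 0.9, 0.0 cfs.
ΣQ_DR = 35.40 cfs.
With Δt = 6 h = 21600 s, V = ΣQ_DR · Δt = 35.40 × 21600 = 7.65 × 10^5 ft³ = 17.6 acre-ft.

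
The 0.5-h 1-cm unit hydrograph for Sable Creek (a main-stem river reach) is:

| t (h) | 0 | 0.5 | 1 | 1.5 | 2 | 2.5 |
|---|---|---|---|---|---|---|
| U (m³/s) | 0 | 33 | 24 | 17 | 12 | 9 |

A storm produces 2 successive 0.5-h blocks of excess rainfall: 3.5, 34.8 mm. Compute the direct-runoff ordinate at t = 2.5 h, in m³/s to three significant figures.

By discrete convolution, Q_j = Σ (P_i / 10 mm) · U_{j−i}.
At t = 2.5 h (j=5): Q = (3.5/10)·9 + (34.8/10)·12 = 44.9 m³/s.

Q ≈ 44.9 m³/s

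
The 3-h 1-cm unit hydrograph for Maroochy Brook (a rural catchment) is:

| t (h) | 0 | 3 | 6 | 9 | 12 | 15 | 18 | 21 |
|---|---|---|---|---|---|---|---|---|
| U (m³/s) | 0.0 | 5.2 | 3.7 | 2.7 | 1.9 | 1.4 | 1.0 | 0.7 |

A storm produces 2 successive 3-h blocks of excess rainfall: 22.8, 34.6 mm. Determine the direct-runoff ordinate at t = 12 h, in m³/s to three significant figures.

Q ≈ 13.7 m³/s

By discrete convolution, Q_j = Σ (P_i / 10 mm) · U_{j−i}.
At t = 12 h (j=4): Q = (22.8/10)·1.9 + (34.6/10)·2.7 = 13.7 m³/s.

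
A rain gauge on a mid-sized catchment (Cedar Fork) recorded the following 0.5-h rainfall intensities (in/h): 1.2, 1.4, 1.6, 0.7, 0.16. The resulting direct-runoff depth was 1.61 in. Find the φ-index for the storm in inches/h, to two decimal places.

Only the 4 blocks with intensity above φ contribute runoff: 1.2, 1.4, 1.6, 0.7 in/h.
Σ(I−φ)·Δt = d  ⇒  (1.2+1.4+1.6+0.7 − 4φ)·0.5 = 1.61
φ = (4.900 − 1.61/0.5) / 4 = 0.42 in/h.

φ ≈ 0.42 in/h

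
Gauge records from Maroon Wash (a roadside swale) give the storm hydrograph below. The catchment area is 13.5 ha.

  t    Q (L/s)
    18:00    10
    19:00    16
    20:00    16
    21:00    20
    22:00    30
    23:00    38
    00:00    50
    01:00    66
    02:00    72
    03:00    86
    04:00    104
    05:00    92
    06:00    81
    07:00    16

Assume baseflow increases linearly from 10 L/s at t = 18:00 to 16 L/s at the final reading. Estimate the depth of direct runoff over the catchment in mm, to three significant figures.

Direct runoff: 0.00, 5.54, 5.08, 8.62, 18.15, 25.69, 37.23, 52.77, 58.31, 71.85, 89.38, 76.92, 65.46, 0.00 L/s; ΣQ_DR = 515.0 L/s.
V = ΣQ_DR · Δt = 515.0 × 3600 s = 1.854 × 10^6 L.
Over A = 13.5 ha, depth = V / A = 13.7 mm.

d ≈ 13.7 mm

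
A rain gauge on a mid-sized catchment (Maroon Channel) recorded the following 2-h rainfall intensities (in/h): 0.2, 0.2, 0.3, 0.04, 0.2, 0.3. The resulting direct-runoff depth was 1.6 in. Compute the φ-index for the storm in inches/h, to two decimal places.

Only the 5 blocks with intensity above φ contribute runoff: 0.2, 0.2, 0.3, 0.2, 0.3 in/h.
Σ(I−φ)·Δt = d  ⇒  (0.2+0.2+0.3+0.2+0.3 − 5φ)·2 = 1.6
φ = (1.200 − 1.6/2) / 5 = 0.08 in/h.

φ ≈ 0.08 in/h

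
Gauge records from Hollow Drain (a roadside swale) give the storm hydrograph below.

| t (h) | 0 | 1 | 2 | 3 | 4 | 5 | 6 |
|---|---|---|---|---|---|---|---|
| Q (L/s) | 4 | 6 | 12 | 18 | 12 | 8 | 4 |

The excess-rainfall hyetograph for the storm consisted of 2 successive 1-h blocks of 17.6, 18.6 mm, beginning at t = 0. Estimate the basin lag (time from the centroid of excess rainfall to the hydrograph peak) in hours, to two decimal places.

Centroid of excess rainfall: t_c = Σ P_i·t̄_i / ΣP_i = 1.0138 h (block centres at 0.5, 1.5 h).
Hydrograph peak occurs at t = 3 h, so basin lag t_L = 3 − 1.0138 = 1.99 h.

t_L ≈ 1.99 h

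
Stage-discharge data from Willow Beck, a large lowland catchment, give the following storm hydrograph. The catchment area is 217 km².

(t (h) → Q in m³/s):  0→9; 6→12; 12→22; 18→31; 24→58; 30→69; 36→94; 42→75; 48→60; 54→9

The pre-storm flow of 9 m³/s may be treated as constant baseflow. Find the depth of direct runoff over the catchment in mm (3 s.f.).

d ≈ 34.7 mm

Direct runoff: 0.0, 3.0, 13.0, 22.0, 49.0, 60.0, 85.0, 66.0, 51.0, 0.0 m³/s; ΣQ_DR = 349.0 m³/s.
V = ΣQ_DR · Δt = 349.0 × 21600 s = 7.538 × 10^6 m³.
Over A = 217 km², depth = V / A = 34.7 mm.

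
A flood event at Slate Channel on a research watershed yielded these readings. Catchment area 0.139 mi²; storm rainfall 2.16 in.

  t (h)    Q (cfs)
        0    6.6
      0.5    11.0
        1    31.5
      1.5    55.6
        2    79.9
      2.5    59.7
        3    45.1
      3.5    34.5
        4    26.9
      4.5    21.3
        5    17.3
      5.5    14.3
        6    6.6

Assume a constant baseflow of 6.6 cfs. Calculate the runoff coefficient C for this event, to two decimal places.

ΣQ_DR = 324.5 cfs; V = ΣQ_DR·Δt = 5.841 × 10^5 ft³.
Runoff depth d = V / A = 1.809 in.
C = d / P = 1.809 / 2.16 = 0.84.

C ≈ 0.84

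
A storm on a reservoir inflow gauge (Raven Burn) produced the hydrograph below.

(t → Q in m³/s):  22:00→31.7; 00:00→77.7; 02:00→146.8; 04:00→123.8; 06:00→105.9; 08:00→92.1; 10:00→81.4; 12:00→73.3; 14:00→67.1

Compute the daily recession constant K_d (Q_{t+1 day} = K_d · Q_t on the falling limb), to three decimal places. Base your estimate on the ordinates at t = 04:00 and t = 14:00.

Between t = 04:00 and t = 14:00 the flow falls from 123.8 to 67.1 m³/s over 5×2 h = 10 h.
Per-interval ratio K = (67.1/123.8)^(1/5) = 0.8847; K_d = K^(24/2) = 0.230.

K_d ≈ 0.230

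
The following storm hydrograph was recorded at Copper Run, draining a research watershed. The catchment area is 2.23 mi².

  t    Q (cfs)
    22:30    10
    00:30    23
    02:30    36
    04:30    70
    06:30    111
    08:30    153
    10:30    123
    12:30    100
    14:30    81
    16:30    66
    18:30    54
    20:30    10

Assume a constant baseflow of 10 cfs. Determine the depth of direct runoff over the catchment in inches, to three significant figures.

Direct runoff: 0.0, 13.0, 26.0, 60.0, 101.0, 143.0, 113.0, 90.0, 71.0, 56.0, 44.0, 0.0 cfs; ΣQ_DR = 717.0 cfs.
V = ΣQ_DR · Δt = 717.0 × 7200 s = 5.162 × 10^6 ft³.
Over A = 2.23 mi², depth = V / A = 0.996 in.

d ≈ 0.996 in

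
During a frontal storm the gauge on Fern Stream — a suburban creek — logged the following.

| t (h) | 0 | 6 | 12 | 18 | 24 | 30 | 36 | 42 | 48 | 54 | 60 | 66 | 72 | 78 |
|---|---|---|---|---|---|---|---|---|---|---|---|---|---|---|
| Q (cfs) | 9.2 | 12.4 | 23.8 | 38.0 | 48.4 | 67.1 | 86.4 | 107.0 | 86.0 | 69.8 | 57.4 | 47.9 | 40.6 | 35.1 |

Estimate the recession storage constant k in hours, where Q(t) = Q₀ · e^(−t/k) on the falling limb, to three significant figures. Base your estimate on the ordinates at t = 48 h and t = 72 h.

k ≈ 32.0 h

On the falling limb, Q drops from 86.0 to 40.6 cfs between t = 48 h and t = 72 h (Δt = 24 h).
k = −Δt / ln(Q₂/Q₁) = −24 / ln(40.6/86.0) = 32.0 h.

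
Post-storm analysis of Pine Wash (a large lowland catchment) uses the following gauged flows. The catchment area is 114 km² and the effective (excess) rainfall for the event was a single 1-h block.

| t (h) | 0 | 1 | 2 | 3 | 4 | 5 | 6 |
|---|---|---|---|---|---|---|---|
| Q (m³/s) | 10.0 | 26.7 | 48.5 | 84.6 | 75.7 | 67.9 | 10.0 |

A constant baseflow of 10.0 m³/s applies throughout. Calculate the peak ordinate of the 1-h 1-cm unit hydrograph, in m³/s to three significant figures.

Direct runoff: 0.0, 16.7, 38.5, 74.6, 65.7, 57.9, 0.0 m³/s; ΣQ_DR = 253.4 m³/s, peak = 74.6 m³/s.
Runoff depth d = ΣQ_DR·Δt / A = 253.4 × 3600 / (114 km²) = 8.002 mm.
The 1-cm UH is the DRH scaled by (10 mm)/d, so U_p = 74.6 × 10/8.002 = 93.2 m³/s.

U_p ≈ 93.2 m³/s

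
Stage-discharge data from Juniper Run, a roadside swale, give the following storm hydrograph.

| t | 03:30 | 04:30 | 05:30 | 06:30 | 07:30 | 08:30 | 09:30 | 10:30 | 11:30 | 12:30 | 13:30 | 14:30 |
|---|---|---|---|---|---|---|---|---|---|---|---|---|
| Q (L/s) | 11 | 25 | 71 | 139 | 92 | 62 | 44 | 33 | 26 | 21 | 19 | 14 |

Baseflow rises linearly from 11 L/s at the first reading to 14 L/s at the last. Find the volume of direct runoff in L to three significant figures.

Direct-runoff ordinates (Q − Q_b): 0.00, 13.73, 59.45, 127.18, 79.91, 49.64, 31.36, 20.09, 12.82, 7.55, 5.27, 0.00 L/s.
ΣQ_DR = 407.0 L/s.
With Δt = 1 h = 3600 s, V = ΣQ_DR · Δt = 407.0 × 3600 = 1.47 × 10^6 L.

V ≈ 1.47 × 10^6 L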